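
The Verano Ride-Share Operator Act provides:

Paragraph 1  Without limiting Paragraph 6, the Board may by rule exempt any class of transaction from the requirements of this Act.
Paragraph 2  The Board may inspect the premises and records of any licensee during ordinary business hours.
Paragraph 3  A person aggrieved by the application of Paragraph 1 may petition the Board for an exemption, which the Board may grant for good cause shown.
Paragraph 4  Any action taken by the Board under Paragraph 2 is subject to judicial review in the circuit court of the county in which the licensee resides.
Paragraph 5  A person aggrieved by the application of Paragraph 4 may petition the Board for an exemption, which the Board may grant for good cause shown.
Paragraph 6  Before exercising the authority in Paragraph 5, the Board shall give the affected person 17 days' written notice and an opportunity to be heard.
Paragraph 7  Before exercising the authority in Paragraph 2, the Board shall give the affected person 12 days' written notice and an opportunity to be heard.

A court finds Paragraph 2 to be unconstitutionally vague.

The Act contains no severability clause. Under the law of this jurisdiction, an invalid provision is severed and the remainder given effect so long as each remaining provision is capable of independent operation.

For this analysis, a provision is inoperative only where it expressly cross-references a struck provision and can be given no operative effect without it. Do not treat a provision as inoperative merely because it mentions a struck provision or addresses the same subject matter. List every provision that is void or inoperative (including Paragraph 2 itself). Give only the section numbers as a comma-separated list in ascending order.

Paragraph 2 is struck. Paragraph 4 has no operative effect of its own apart from Paragraph 2 and is therefore inoperative. The only function of Paragraph 7 is the notice-and-hearing requirement for Paragraph 2, so it cannot stand once Paragraph 2 is removed. Paragraph 5 operates only by reference to Paragraph 4, so it falls with Paragraph 4. Paragraph 6 has no operative effect of its own apart from Paragraph 5 and is therefore inoperative. Paragraph 1 mentions Paragraph 6 but its own obligation stands independently of Paragraph 6, so Paragraph 1 is not affected. Under the stated default rule, only provisions that cannot operate independently fall away; the rest are enforced. Paragraph 1 and Paragraph 3 remain in effect.

2, 4, 5, 6, 7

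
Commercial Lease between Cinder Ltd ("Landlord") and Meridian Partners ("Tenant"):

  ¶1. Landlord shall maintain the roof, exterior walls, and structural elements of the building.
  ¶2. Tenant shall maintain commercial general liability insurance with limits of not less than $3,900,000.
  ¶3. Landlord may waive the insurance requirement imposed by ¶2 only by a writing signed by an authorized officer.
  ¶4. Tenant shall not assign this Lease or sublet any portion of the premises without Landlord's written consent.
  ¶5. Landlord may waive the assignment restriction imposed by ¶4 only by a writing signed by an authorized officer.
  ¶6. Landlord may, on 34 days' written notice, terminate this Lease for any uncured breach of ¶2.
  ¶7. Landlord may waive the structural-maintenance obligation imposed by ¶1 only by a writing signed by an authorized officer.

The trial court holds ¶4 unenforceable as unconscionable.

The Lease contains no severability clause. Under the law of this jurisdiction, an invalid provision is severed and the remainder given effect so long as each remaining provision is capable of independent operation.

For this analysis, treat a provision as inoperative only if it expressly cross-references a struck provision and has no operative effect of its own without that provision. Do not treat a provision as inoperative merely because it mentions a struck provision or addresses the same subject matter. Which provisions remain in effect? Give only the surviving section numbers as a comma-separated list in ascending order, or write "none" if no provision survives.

1, 2, 3, 6, 7

¶4 is struck. ¶5 merely fixes the waiver condition for ¶4; with ¶4 gone it has nothing to operate on and falls away. With no severability clause, the stated default rule severs what cannot stand and enforces each remaining provision that can operate on its own. ¶1, ¶2, ¶3, ¶6, and ¶7 remain in effect.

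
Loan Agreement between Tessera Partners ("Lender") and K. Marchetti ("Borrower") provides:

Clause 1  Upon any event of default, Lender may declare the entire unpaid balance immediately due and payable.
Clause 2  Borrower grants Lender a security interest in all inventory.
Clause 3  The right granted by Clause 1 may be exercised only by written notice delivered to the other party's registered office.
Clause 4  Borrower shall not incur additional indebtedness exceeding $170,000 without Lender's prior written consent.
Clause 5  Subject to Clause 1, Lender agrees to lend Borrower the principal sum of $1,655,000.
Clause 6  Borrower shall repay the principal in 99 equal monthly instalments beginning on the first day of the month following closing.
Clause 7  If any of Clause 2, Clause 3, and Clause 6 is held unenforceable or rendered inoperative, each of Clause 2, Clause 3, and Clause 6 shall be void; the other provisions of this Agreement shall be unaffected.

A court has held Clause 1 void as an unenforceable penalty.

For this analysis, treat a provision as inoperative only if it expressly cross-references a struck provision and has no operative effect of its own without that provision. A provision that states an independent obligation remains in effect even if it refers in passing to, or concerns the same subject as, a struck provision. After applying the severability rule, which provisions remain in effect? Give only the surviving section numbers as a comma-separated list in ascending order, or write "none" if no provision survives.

4, 5, 7

Clause 1 is struck. The only function of Clause 3 is the notice requirement for Clause 1, so it cannot stand once Clause 1 is removed. Clause 5 mentions Clause 1 but its own obligation stands independently of Clause 1, so Clause 5 is not affected. Clause 7 declares Clause 2, Clause 3, and Clause 6 mutually dependent; since one of them has fallen, all of them are of no effect. That brings down Clause 2 and Clause 6 as well. The remainder continues in force under Clause 7. That leaves Clause 4, Clause 5, and Clause 7 in effect.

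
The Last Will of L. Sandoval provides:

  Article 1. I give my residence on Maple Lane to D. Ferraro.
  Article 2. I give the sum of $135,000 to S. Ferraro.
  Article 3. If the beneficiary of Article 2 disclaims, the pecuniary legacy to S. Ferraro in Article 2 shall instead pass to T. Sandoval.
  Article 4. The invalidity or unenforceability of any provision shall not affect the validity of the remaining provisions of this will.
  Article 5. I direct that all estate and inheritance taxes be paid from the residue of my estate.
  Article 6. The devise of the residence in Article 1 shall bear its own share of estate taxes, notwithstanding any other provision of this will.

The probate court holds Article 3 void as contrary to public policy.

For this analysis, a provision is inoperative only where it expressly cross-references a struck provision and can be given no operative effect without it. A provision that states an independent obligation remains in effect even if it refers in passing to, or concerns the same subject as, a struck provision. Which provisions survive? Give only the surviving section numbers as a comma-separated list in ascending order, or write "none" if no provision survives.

Article 3 is struck. Nothing else in the will is defined by reference to Article 3. Under the severability clause in Article 4, the remaining provisions continue in force. That leaves Article 1, Article 2, Article 4, Article 5, and Article 6 in effect.

1, 2, 4, 5, 6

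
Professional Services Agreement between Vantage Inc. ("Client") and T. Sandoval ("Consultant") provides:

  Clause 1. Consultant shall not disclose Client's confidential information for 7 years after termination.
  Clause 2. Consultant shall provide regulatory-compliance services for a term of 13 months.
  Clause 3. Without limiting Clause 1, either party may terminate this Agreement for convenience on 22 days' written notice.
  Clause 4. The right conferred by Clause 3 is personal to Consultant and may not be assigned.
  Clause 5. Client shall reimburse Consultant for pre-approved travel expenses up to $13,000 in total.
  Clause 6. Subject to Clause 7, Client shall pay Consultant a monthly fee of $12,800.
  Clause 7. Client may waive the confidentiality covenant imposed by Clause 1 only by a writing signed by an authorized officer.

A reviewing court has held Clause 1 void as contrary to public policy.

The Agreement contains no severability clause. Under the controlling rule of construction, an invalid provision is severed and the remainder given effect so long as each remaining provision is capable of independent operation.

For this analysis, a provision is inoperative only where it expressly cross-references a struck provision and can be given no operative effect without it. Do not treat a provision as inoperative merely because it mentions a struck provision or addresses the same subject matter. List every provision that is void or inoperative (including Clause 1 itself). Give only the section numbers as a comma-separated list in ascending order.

Clause 1 is struck. Clause 7 merely fixes the waiver condition for Clause 1; with Clause 1 gone it has nothing to operate on and falls away. Clause 6 mentions Clause 7 but its own obligation stands independently of Clause 7, so Clause 6 is not affected. Although Clause 3 refers to Clause 1, its operative terms do not depend on Clause 1, so it remains in effect. Under the stated default rule, only provisions that cannot operate independently fall away; the rest are enforced. That leaves Clause 2, Clause 3, Clause 4, Clause 5, and Clause 6 in effect.

1, 7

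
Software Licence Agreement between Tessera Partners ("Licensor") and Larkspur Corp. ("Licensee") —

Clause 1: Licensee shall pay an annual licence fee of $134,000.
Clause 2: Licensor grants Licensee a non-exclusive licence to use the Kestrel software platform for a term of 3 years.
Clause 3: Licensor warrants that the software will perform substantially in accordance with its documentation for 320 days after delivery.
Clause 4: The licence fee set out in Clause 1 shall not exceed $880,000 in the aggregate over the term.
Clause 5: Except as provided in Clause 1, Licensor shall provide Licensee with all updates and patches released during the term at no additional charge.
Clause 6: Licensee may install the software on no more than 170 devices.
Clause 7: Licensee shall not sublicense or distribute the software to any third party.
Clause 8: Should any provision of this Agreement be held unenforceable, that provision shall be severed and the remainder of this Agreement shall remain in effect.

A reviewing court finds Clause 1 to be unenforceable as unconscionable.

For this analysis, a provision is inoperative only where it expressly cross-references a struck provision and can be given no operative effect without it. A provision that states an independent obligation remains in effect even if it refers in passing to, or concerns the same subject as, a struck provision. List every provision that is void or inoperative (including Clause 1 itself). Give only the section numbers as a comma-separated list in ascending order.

Clause 1 is struck. The whole of Clause 4 is the aggregate cap on the licence fee, defined by reference to Clause 1, so Clause 4 cannot stand once Clause 1 is removed. Clause 5 mentions Clause 1 but its own obligation stands independently of Clause 1, so Clause 5 is not affected. Under the severability clause in Clause 8, the remaining provisions continue in force. That leaves Clause 2, Clause 3, Clause 5, Clause 6, Clause 7, and Clause 8 in effect.

1, 4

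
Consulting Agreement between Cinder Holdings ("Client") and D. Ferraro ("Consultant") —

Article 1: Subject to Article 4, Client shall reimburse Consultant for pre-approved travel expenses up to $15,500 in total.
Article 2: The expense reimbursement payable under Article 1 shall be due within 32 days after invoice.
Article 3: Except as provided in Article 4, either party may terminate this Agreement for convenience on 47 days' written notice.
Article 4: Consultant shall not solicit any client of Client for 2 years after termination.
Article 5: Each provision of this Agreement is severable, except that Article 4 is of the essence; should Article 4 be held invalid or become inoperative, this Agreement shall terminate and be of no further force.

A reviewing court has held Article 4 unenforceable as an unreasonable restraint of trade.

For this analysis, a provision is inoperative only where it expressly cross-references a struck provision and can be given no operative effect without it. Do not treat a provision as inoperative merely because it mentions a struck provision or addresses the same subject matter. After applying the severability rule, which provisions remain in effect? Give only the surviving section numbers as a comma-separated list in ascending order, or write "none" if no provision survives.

none

Article 4 is struck. Nothing else in the Agreement is defined by reference to Article 4. Article 5 makes Article 4 an essential term, and Article 4 is the provision held invalid; under Article 5, the entire Agreement is therefore void. No provision of the Agreement survives.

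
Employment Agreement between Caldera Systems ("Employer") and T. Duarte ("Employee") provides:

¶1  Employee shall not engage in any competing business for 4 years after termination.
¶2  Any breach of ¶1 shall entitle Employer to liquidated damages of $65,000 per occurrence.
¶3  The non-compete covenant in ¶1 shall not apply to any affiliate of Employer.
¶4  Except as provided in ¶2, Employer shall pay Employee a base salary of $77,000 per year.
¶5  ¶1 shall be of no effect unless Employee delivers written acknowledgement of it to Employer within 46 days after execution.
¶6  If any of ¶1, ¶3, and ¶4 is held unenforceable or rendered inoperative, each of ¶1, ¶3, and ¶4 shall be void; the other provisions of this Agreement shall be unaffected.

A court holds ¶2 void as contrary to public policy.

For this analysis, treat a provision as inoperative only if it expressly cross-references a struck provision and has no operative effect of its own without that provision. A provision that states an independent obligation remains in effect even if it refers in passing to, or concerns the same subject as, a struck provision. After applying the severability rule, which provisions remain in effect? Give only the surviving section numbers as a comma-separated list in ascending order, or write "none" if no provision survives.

¶2 is struck. ¶4 mentions ¶2 but its own obligation stands independently of ¶2, so ¶4 is not affected. Nothing else in the Agreement is defined by reference to ¶2. ¶6 ties ¶1, ¶3, and ¶4 together, but none of those is affected here; the remaining provisions continue in force under ¶6. ¶1, ¶3, ¶4, ¶5, and ¶6 remain in effect.

1, 3, 4, 5, 6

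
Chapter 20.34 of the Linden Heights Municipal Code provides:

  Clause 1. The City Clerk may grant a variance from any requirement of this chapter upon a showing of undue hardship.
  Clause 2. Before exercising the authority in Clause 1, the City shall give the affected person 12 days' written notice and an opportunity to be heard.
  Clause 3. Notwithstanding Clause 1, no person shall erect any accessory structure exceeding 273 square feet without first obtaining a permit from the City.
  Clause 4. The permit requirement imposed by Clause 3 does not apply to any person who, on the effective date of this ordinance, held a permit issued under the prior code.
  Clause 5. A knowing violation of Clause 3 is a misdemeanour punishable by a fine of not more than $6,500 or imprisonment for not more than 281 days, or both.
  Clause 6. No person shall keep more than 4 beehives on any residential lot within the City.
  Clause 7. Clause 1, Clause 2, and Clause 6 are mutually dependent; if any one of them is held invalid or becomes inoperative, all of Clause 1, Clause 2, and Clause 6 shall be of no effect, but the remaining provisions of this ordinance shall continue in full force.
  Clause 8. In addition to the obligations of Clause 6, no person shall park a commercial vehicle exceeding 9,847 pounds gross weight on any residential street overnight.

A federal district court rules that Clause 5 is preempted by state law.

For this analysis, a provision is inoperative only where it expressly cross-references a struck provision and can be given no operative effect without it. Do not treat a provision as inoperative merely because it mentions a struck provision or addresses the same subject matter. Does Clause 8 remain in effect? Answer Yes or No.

Yes

Clause 5 is struck. No other provision's operative terms depend on Clause 5. Clause 7 ties Clause 1, Clause 2, and Clause 6 together, but none of those is affected here; the remaining provisions continue in force under Clause 7. Clause 1, Clause 2, Clause 3, Clause 4, Clause 6, Clause 7, and Clause 8 remain in effect. Clause 8 is among the surviving provisions, so the answer is yes.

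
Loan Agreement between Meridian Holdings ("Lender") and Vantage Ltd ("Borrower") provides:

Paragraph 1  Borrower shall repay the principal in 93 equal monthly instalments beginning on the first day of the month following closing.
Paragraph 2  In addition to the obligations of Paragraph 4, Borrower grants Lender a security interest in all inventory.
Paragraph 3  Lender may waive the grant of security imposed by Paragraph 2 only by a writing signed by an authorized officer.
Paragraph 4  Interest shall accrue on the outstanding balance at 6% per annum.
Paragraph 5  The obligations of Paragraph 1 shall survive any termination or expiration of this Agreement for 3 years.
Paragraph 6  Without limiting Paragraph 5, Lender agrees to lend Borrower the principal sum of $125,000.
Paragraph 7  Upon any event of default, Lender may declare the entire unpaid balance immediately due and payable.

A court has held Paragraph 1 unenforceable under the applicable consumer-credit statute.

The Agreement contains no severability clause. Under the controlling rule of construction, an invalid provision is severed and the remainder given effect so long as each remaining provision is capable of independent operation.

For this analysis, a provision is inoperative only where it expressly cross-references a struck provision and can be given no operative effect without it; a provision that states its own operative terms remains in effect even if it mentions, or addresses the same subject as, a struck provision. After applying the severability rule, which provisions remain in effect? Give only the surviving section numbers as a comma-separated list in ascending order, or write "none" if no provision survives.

2, 3, 4, 6, 7

Paragraph 1 is struck. The only function of Paragraph 5 is the survival period for Paragraph 1, so it cannot stand once Paragraph 1 is removed. Although Paragraph 6 refers to Paragraph 5, its operative terms do not depend on Paragraph 5, so it remains in effect. With no severability clause, the stated default rule severs what cannot stand and enforces each remaining provision that can operate on its own. Paragraph 2, Paragraph 3, Paragraph 4, Paragraph 6, and Paragraph 7 remain in effect.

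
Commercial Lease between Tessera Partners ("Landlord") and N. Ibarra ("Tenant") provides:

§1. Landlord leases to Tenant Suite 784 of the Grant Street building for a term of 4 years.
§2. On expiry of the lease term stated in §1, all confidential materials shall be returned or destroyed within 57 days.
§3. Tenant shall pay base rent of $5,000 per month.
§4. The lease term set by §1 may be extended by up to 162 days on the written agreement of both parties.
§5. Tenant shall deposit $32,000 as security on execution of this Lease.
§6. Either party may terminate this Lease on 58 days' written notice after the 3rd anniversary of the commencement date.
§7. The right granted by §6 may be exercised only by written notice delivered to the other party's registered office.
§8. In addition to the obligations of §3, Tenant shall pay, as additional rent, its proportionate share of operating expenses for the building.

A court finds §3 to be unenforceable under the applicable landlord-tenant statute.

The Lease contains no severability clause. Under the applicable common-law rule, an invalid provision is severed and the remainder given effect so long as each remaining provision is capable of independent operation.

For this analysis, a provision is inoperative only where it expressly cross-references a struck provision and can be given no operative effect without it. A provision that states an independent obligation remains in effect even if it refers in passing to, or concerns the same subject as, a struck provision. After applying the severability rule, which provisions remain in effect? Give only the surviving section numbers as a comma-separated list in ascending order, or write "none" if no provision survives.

§3 is struck. §8 mentions §3 but its own obligation stands independently of §3, so §8 is not affected. No other provision's operative terms depend on §3. With no severability clause, the stated default rule severs what cannot stand and enforces each remaining provision that can operate on its own. The provisions still in force are §1, §2, §4, §5, §6, §7, and §8.

1, 2, 4, 5, 6, 7, 8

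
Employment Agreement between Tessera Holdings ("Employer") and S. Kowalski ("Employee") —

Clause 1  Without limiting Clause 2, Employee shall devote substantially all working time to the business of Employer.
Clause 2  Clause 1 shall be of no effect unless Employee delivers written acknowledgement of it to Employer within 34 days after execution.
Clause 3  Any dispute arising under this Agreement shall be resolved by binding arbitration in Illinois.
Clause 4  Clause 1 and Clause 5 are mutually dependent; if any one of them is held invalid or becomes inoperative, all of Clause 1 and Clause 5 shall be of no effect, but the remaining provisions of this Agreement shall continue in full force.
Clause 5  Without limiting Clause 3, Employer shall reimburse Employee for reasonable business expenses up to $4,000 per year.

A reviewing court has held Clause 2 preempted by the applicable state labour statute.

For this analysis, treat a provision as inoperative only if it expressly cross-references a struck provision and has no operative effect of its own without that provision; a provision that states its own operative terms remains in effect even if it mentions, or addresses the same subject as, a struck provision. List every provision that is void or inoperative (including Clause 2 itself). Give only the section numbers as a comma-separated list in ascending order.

Clause 2 is struck. Although Clause 1 refers to Clause 2, its operative terms do not depend on Clause 2, so it remains in effect. Nothing else in the Agreement is defined by reference to Clause 2. Clause 4 ties Clause 1 and Clause 5 together, but none of those is affected here; the remaining provisions continue in force under Clause 4. The provisions still in force are Clause 1, Clause 3, Clause 4, and Clause 5.

2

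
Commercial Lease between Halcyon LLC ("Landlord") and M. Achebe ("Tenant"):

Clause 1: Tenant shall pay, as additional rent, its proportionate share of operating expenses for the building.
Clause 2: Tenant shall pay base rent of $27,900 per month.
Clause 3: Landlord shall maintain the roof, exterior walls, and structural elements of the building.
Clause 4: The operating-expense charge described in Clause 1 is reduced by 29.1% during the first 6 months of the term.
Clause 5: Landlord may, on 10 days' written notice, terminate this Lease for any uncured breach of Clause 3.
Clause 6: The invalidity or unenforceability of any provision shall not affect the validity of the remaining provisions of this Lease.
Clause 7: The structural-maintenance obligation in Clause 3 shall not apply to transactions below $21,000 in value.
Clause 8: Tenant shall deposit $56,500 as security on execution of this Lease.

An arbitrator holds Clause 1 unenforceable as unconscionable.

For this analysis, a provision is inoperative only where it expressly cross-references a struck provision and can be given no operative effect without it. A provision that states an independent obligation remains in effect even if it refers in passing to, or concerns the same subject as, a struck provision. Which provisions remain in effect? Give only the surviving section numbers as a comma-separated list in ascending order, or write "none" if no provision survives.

2, 3, 5, 6, 7, 8

Clause 1 is struck. The whole of Clause 4 is the introductory reduction to the operating-expense charge, defined by reference to Clause 1, so Clause 4 cannot stand once Clause 1 is removed. Under the severability clause in Clause 6, the remaining provisions continue in force. Clause 2, Clause 3, Clause 5, Clause 6, Clause 7, and Clause 8 remain in effect.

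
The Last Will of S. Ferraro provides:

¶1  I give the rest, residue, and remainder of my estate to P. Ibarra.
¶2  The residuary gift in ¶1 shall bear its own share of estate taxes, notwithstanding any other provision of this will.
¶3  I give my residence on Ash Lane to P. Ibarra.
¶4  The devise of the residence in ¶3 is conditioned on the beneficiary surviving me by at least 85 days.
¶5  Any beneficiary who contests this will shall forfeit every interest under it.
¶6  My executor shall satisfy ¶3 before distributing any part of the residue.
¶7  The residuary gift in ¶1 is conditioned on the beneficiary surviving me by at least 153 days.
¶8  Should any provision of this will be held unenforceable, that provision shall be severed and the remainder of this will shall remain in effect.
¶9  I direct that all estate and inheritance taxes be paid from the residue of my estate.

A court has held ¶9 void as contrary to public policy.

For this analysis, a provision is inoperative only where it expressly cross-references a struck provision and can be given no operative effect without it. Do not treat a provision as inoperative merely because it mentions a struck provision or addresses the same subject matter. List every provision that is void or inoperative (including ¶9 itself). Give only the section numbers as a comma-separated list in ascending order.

¶9 is struck. Nothing else in the will is defined by reference to ¶9. Under the severability clause in ¶8, the remaining provisions continue in force. That leaves ¶1, ¶2, ¶3, ¶4, ¶5, ¶6, ¶7, and ¶8 in effect.

9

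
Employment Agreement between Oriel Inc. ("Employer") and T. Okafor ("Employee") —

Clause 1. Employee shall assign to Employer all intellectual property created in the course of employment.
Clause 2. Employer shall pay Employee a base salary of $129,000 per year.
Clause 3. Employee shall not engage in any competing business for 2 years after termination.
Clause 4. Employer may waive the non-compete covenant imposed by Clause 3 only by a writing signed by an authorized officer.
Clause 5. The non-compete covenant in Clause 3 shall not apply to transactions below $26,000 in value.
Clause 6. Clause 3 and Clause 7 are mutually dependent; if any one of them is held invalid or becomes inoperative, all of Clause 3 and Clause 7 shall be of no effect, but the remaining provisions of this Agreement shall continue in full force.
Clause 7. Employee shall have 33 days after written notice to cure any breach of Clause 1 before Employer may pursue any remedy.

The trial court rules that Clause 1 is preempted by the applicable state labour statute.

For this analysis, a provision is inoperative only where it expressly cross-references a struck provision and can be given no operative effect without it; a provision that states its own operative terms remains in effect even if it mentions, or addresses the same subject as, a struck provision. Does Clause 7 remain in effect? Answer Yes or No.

Clause 1 is struck. Clause 7 operates only by reference to Clause 1, so it falls with Clause 1. Clause 6 declares Clause 3 and Clause 7 mutually dependent; since one of them has fallen, all of them are of no effect. That brings down Clause 3 as well. Clause 4 and Clause 5 in turn depend solely on a provision now struck and likewise fall. The remainder continues in force under Clause 6. That leaves Clause 2 and Clause 6 in effect. Clause 7 is among the inoperative provisions, so the answer is no.

No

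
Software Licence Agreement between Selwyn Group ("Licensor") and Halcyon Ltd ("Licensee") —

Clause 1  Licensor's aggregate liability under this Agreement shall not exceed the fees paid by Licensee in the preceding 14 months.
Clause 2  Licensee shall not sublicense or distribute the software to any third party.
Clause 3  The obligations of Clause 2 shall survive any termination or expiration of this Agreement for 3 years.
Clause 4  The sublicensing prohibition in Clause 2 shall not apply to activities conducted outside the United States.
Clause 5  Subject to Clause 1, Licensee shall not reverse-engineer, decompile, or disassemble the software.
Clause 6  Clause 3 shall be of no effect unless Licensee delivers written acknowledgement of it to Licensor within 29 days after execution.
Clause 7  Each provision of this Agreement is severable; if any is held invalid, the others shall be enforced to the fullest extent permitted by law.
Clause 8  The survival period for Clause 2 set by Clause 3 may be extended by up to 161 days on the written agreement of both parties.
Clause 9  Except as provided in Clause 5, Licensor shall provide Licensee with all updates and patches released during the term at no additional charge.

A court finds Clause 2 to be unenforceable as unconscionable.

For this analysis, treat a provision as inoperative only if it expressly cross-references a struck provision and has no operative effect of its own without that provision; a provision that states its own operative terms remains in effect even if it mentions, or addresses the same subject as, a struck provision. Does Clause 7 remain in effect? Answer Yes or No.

Clause 2 is struck. Clause 3 merely fixes the survival period for Clause 2; with Clause 2 gone it has nothing to operate on and falls away. The whole of Clause 4 is the carve-out from the sublicensing prohibition, defined by reference to Clause 2, so Clause 4 cannot stand once Clause 2 is removed. Clause 6 merely fixes the acknowledgement condition for Clause 3; with Clause 3 gone it has nothing to operate on and falls away. The whole of Clause 8 is the extension of the survival period for Clause 2, defined by reference to Clause 3, so Clause 8 cannot stand once Clause 3 is removed. Under the severability clause in Clause 7, the remaining provisions continue in force. That leaves Clause 1, Clause 5, Clause 7, and Clause 9 in effect. Clause 7 is among the surviving provisions, so the answer is yes.

Yes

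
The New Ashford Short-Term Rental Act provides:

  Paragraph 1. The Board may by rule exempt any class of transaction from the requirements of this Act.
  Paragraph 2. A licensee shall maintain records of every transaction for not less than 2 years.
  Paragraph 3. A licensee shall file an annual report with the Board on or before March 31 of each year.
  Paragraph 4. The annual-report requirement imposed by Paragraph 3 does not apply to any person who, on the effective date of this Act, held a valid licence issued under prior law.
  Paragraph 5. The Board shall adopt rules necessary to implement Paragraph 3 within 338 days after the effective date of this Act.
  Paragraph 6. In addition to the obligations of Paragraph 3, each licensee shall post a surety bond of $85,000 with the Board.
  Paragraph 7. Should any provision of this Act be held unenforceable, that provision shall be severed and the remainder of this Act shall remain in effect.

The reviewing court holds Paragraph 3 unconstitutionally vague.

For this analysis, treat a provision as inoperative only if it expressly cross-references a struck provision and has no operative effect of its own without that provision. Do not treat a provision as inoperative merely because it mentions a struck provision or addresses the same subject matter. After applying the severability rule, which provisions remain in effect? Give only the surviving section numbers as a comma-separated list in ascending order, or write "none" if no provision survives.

1, 2, 6, 7

Paragraph 3 is struck. Paragraph 4 merely fixes the grandfather exemption from Paragraph 3; with Paragraph 3 gone it has nothing to operate on and falls away. Paragraph 5 operates only by reference to Paragraph 3, so it falls with Paragraph 3. Paragraph 6 mentions Paragraph 3 but its own obligation stands independently of Paragraph 3, so Paragraph 6 is not affected. Under the severability clause in Paragraph 7, the remaining provisions continue in force. The provisions still in force are Paragraph 1, Paragraph 2, Paragraph 6, and Paragraph 7.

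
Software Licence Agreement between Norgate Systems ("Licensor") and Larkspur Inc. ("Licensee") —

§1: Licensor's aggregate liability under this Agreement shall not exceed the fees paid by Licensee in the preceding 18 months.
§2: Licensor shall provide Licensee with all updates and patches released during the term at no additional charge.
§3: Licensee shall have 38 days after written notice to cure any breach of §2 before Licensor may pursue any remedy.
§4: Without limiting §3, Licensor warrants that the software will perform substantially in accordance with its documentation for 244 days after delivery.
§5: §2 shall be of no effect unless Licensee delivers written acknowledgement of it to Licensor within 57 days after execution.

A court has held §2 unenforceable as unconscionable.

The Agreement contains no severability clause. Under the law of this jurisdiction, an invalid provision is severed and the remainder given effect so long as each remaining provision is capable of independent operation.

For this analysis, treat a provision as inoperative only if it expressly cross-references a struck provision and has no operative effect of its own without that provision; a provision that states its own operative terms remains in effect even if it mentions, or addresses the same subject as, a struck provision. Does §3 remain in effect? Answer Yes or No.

No

§2 is struck. The only function of §3 is the cure period for breach of §2, so it cannot stand once §2 is removed. §5 merely fixes the acknowledgement condition for §2; with §2 gone it has nothing to operate on and falls away. §4 mentions §3 but its own obligation stands independently of §3, so §4 is not affected. Under the stated default rule, only provisions that cannot operate independently fall away; the rest are enforced. §1 and §4 remain in effect. §3 is among the inoperative provisions, so the answer is no.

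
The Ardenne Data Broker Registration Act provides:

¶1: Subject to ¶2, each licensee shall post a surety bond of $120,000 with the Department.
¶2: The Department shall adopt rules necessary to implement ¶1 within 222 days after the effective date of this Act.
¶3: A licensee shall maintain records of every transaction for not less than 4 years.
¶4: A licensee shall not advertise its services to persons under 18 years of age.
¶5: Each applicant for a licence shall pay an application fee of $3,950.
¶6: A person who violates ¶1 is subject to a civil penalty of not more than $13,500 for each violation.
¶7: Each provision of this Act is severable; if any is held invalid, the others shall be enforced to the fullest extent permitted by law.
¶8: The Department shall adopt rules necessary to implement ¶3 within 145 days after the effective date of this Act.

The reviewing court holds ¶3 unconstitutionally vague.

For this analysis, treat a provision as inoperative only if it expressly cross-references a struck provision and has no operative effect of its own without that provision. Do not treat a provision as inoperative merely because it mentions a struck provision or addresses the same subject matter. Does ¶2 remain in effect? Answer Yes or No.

¶3 is struck. ¶8 merely fixes the rulemaking mandate for ¶3; with ¶3 gone it has nothing to operate on and falls away. ¶7 is a severability clause and preserves every provision that can still be given independent effect. That leaves ¶1, ¶2, ¶4, ¶5, ¶6, and ¶7 in effect. ¶2 is among the surviving provisions, so the answer is yes.

Yes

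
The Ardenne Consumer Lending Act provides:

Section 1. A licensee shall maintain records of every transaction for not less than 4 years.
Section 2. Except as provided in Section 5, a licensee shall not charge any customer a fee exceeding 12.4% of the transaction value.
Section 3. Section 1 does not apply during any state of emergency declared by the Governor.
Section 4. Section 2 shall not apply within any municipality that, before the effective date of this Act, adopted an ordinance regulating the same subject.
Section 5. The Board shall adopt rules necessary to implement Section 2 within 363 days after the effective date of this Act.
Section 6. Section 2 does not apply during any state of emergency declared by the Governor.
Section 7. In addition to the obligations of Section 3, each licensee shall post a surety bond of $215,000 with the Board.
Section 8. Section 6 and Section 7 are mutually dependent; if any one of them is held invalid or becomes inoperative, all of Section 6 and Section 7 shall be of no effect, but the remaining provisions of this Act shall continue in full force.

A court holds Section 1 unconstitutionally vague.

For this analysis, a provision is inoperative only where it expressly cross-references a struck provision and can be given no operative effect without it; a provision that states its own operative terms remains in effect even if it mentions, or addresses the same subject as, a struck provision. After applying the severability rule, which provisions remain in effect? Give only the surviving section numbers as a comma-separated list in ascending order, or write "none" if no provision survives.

2, 4, 5, 6, 7, 8

Section 1 is struck. Section 3 merely fixes the emergency suspension of Section 1; with Section 1 gone it has nothing to operate on and falls away. Section 7 mentions Section 3 but its own obligation stands independently of Section 3, so Section 7 is not affected. Section 8 ties Section 6 and Section 7 together, but none of those is affected here; the remaining provisions continue in force under Section 8. Section 2, Section 4, Section 5, Section 6, Section 7, and Section 8 remain in effect.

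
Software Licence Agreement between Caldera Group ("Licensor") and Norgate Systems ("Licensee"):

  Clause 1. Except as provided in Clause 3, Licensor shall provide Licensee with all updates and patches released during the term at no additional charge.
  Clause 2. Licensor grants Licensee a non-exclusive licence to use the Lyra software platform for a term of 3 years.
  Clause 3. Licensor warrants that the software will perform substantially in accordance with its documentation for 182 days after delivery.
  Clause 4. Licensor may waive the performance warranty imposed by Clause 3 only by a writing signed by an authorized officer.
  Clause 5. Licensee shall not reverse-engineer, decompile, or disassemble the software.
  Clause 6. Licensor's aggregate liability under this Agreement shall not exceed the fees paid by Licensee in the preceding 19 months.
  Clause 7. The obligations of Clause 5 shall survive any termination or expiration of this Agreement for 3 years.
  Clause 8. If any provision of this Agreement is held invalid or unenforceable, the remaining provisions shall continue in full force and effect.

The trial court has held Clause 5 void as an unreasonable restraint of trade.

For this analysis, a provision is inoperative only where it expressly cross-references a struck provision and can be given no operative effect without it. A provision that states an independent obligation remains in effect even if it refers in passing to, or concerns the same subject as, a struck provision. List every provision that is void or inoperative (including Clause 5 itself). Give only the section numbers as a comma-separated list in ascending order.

5, 7

Clause 5 is struck. Clause 7 merely fixes the survival period for Clause 5; with Clause 5 gone it has nothing to operate on and falls away. Clause 8 is a severability clause and preserves every provision that can still be given independent effect. The provisions still in force are Clause 1, Clause 2, Clause 3, Clause 4, Clause 6, and Clause 8.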